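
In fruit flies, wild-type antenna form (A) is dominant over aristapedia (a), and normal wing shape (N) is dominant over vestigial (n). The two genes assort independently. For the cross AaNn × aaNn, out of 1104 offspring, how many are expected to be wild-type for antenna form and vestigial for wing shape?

Dihybrid cross AaNn × aaNn — consider each gene separately:
antenna form: Aa × aa → 2 Aa, 2 aa → 2 A_ : 2 aa (out of 4)
wing shape: Nn × Nn → 1 NN, 2 Nn, 1 nn → 3 N_ : 1 nn (out of 4)
Looking for: wild-type (A_) and vestigial (nn)
P(wild-type) = 2/4, P(vestigial) = 1/4
P(both) = 2/4 × 1/4 = 2/16 = 1/8
Expected count = 1/8 × 1104 = 138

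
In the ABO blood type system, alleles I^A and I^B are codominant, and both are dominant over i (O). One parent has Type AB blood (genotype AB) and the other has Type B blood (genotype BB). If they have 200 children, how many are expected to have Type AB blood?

Cross: AB × BB
Possible offspring genotypes: 2 AB, 2 BB
Blood type counts: 2 Type AB, 2 Type B
Probability of Type AB: 2/4 = 1/2
Expected count = 1/2 × 200 = 100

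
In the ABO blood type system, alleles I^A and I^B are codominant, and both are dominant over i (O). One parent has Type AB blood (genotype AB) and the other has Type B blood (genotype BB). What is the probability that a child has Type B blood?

Cross: AB × BB
Possible offspring genotypes: 2 AB, 2 BB
Blood type counts: 2 Type AB, 2 Type B
Probability of Type B: 2/4 = 1/2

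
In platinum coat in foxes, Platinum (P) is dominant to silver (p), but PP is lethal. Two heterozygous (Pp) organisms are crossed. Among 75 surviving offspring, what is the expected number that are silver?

Cross: Pp × Pp
Punnett square offspring (before lethality): 1 PP, 2 Pp, 1 pp
The PP genotype is lethal (embryos die); surviving offspring: 2 Pp, 1 pp
silver: 1 out of 3 → fraction 1/3
Expected count = 1/3 × 75 = 25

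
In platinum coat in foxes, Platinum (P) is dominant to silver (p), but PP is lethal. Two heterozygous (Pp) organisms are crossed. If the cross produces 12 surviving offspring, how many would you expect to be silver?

Cross: Pp × Pp
Punnett square offspring (before lethality): 1 PP, 2 Pp, 1 pp
The PP genotype is lethal (embryos die); surviving offspring: 2 Pp, 1 pp
silver: 1 out of 3 → fraction 1/3
Expected count = 1/3 × 12 = 4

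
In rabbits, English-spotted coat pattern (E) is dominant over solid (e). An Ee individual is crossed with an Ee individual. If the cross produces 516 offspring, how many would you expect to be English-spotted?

Punnett square for Ee × Ee:
Offspring genotypes: 1 EE, 2 Ee, 1 ee
English-spotted: 3, solid: 1
English-spotted: 3 out of 4 → fraction 3/4
Expected count = 3/4 × 516 = 387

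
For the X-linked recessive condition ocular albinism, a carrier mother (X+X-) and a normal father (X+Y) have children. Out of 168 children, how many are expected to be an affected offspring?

Cross: X+X- × X+Y
Offspring: 1 X+X+, 1 X+Y, 1 X+X-, 1 X-Y
Probability of an affected offspring: 1/4
Expected count = 1/4 × 168 = 42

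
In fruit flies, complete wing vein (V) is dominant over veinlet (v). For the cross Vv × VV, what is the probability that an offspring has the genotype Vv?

Punnett square for Vv × VV:
Offspring genotypes: 2 VV, 2 Vv
Total offspring: 4
Count with target: 2
Probability: 2/4 = 1/2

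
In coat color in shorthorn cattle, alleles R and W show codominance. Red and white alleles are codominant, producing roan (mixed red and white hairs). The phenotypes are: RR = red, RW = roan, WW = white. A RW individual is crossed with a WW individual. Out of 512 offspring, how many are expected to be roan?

Punnett square for RW × WW:
Offspring genotypes: 2 RW, 2 WW
Phenotype counts: 2 roan, 2 white
roan: 2 out of 4 → fraction 1/2
Expected count = 1/2 × 512 = 256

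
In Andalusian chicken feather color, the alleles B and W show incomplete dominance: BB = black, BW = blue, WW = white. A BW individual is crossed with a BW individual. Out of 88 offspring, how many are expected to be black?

Punnett square for BW × BW:
Offspring genotypes: 1 BB, 2 BW, 1 WW
Phenotype counts: 1 black, 2 blue, 1 white
black: 1 out of 4 → fraction 1/4
Expected count = 1/4 × 88 = 22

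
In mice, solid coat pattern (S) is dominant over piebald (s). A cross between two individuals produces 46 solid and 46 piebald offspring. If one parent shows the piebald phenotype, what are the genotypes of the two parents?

Observed offspring: 46 solid, 46 piebald
The observed ratio simplifies to 1:1. One parent shows piebald, so its genotype must be ss. A 1:1 offspring split requires the other parent to be heterozygous (Ss).
Parent genotypes: ss × Ss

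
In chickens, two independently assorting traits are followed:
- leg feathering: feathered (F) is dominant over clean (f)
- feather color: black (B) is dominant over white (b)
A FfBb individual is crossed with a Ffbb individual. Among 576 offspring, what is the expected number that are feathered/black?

Dihybrid cross FfBb × Ffbb — consider each gene separately:
leg feathering: Ff × Ff → 1 FF, 2 Ff, 1 ff → 3 F_ : 1 ff (out of 4)
feather color: Bb × bb → 2 Bb, 2 bb → 2 B_ : 2 bb (out of 4)
Combine (counts out of 4 × 4 = 16): feathered/black (F_B_) = 3×2 = 6; feathered/white (F_bb) = 3×2 = 6; clean/black (ffB_) = 1×2 = 2; clean/white (ffbb) = 1×2 = 2
Phenotype counts (out of 16): 6 feathered/black, 6 feathered/white, 2 clean/black, 2 clean/white
feathered/black: 6 out of 16 → fraction 3/8
Expected count = 3/8 × 576 = 216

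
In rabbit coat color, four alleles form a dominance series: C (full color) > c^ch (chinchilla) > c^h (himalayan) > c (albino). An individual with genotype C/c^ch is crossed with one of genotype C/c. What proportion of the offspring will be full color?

Cross: C/c^ch × C/c
Allele dominance: C > c^ch > c^h > c
Offspring genotypes: 1 C/C, 1 C/c, 1 C/c^ch, 1 c^ch/c
Phenotype counts: 3 full color, 1 chinchilla
full color: 3 out of 4
Probability: 3/4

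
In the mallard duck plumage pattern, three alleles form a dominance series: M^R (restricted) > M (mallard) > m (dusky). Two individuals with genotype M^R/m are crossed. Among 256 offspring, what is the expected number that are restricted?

Cross: M^R/m × M^R/m
Allele dominance: M^R > M > m
Offspring genotypes: 1 M^R/M^R, 2 M^R/m, 1 m/m
Phenotype counts: 3 restricted, 1 dusky
restricted: 3 out of 4 → fraction 3/4
Expected count = 3/4 × 256 = 192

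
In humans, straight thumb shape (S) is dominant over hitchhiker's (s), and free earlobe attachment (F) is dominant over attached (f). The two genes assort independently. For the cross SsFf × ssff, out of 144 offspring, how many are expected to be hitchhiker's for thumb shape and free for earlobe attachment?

Dihybrid cross SsFf × ssff — consider each gene separately:
thumb shape: Ss × ss → 2 Ss, 2 ss → 2 S_ : 2 ss (out of 4)
earlobe attachment: Ff × ff → 2 Ff, 2 ff → 2 F_ : 2 ff (out of 4)
Looking for: hitchhiker's (ss) and free (F_)
P(hitchhiker's) = 2/4, P(free) = 2/4
P(both) = 2/4 × 2/4 = 4/16 = 1/4
Expected count = 1/4 × 144 = 36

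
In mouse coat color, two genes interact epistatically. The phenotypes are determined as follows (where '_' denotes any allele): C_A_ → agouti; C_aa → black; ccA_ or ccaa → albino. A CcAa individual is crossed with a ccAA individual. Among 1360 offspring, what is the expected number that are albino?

Cross: CcAa × ccAA — consider each gene separately:
C gene: Cc × cc → 2 Cc, 2 cc → 2 C_ : 2 cc (out of 4)
A gene: Aa × AA → 2 AA, 2 Aa → 4 A_ (out of 4)
Genotype classes (out of 4 × 4 = 16): C_A_ = 2×4 = 8; ccA_ = 2×4 = 8
Apply the phenotype rules: C_A_ (8) → agouti; ccA_ (8) → albino
Phenotype counts (out of 16): 8 agouti, 8 albino
albino: 8 out of 16 → fraction 1/2
Expected count = 1/2 × 1360 = 680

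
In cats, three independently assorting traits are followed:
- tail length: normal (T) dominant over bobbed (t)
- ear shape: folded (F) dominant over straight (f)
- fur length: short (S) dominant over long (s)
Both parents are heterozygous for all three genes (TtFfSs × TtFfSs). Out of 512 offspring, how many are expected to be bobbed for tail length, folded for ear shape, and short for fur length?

Trihybrid cross: TtFfSs × TtFfSs
Each trait segregates independently with a 3:1 phenotypic ratio, so each gene contributes 3/4 (dominant) or 1/4 (recessive).
Target: bobbed (tail length), folded (ear shape), short (fur length)
Probability = product of independent per-trait probabilities
= 1/4 × 3/4 × 3/4 = 9/64
Expected count = 9/64 × 512 = 72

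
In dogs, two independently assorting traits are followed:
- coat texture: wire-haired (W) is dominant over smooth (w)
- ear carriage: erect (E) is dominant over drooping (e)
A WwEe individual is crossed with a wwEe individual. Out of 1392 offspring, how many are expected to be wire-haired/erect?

Dihybrid cross WwEe × wwEe — consider each gene separately:
coat texture: Ww × ww → 2 Ww, 2 ww → 2 W_ : 2 ww (out of 4)
ear carriage: Ee × Ee → 1 EE, 2 Ee, 1 ee → 3 E_ : 1 ee (out of 4)
Combine (counts out of 4 × 4 = 16): wire-haired/erect (W_E_) = 2×3 = 6; wire-haired/drooping (W_ee) = 2×1 = 2; smooth/erect (wwE_) = 2×3 = 6; smooth/drooping (wwee) = 2×1 = 2
Phenotype counts (out of 16): 6 wire-haired/erect, 2 wire-haired/drooping, 6 smooth/erect, 2 smooth/drooping
wire-haired/erect: 6 out of 16 → fraction 3/8
Expected count = 3/8 × 1392 = 522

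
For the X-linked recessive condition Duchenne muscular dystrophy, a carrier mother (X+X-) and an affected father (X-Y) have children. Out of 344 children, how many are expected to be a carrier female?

Cross: X+X- × X-Y
Offspring: 1 X+X-, 1 X+Y, 1 X-X-, 1 X-Y
Probability of a carrier female: 1/4
Expected count = 1/4 × 344 = 86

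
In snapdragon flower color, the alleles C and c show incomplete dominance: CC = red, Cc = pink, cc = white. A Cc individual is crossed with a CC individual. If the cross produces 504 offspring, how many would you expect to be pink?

Punnett square for Cc × CC:
Offspring genotypes: 2 CC, 2 Cc
Phenotype counts: 2 red, 2 pink
pink: 2 out of 4 → fraction 1/2
Expected count = 1/2 × 504 = 252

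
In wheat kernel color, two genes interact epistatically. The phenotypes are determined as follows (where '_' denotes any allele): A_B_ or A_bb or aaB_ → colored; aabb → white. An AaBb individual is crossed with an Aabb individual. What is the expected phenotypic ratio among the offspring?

Cross: AaBb × Aabb — consider each gene separately:
A gene: Aa × Aa → 1 AA, 2 Aa, 1 aa → 3 A_ : 1 aa (out of 4)
B gene: Bb × bb → 2 Bb, 2 bb → 2 B_ : 2 bb (out of 4)
Genotype classes (out of 4 × 4 = 16): A_B_ = 3×2 = 6; A_bb = 3×2 = 6; aaB_ = 1×2 = 2; aabb = 1×2 = 2
Apply the phenotype rules: A_B_ (6) + A_bb (6) + aaB_ (2) → colored; aabb (2) → white
Phenotype counts (out of 16): 14 colored, 2 white
Ratio: 7 colored : 1 white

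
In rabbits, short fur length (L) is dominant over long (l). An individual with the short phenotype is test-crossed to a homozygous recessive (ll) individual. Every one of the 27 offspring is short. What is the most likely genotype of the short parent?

Test cross: ? × ll
All offspring are short.
If the unknown parent were heterozygous (Ll), about half of 27 offspring would be long; none are. The unknown parent is most likely homozygous dominant (LL).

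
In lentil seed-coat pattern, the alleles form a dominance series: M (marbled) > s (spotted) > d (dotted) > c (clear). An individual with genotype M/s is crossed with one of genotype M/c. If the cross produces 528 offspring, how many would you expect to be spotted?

Cross: M/s × M/c
Allele dominance: M > s > d > c
Offspring genotypes: 1 M/M, 1 M/c, 1 M/s, 1 s/c
Phenotype counts: 3 marbled, 1 spotted
spotted: 1 out of 4 → fraction 1/4
Expected count = 1/4 × 528 = 132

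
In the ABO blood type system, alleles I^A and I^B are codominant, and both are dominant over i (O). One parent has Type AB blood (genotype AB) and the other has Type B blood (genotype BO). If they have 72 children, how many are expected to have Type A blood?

Cross: AB × BO
Possible offspring genotypes: 1 AB, 1 AO, 1 BB, 1 BO
Blood type counts: 1 Type AB, 1 Type A, 2 Type B
Probability of Type A: 1/4
Expected count = 1/4 × 72 = 18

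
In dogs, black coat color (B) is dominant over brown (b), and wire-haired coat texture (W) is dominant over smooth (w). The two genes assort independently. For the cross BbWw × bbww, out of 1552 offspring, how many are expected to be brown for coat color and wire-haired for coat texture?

Dihybrid cross BbWw × bbww — consider each gene separately:
coat color: Bb × bb → 2 Bb, 2 bb → 2 B_ : 2 bb (out of 4)
coat texture: Ww × ww → 2 Ww, 2 ww → 2 W_ : 2 ww (out of 4)
Looking for: brown (bb) and wire-haired (W_)
P(brown) = 2/4, P(wire-haired) = 2/4
P(both) = 2/4 × 2/4 = 4/16 = 1/4
Expected count = 1/4 × 1552 = 388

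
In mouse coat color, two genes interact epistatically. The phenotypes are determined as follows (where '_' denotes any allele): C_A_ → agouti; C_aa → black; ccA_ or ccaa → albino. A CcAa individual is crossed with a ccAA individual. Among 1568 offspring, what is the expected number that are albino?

Cross: CcAa × ccAA — consider each gene separately:
C gene: Cc × cc → 2 Cc, 2 cc → 2 C_ : 2 cc (out of 4)
A gene: Aa × AA → 2 AA, 2 Aa → 4 A_ (out of 4)
Genotype classes (out of 4 × 4 = 16): C_A_ = 2×4 = 8; ccA_ = 2×4 = 8
Apply the phenotype rules: C_A_ (8) → agouti; ccA_ (8) → albino
Phenotype counts (out of 16): 8 agouti, 8 albino
albino: 8 out of 16 → fraction 1/2
Expected count = 1/2 × 1568 = 784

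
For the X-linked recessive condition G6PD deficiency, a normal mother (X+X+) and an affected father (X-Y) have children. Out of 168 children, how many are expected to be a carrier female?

Cross: X+X+ × X-Y
Offspring: 2 X+X-, 2 X+Y
Probability of a carrier female: 2/4 = 1/2
Expected count = 1/2 × 168 = 84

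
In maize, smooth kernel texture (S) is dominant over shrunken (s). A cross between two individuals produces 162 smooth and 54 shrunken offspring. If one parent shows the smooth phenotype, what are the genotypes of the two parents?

Observed offspring: 162 smooth, 54 shrunken
The observed ratio simplifies to 3:1. Shrunken (ss) offspring appear, so each parent must contribute one s allele. The parent stated to show smooth carries S, so it is Ss. The other parent is then either Ss or ss: Ss × ss would give a 1:1 split, whereas Ss × Ss gives 3:1 — matching the data. So both parents are heterozygous (Ss × Ss).
Parent genotypes: Ss × Ss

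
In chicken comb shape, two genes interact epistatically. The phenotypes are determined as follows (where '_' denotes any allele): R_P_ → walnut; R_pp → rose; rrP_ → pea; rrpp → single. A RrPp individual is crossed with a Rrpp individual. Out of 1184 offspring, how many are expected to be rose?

Cross: RrPp × Rrpp — consider each gene separately:
R gene: Rr × Rr → 1 RR, 2 Rr, 1 rr → 3 R_ : 1 rr (out of 4)
P gene: Pp × pp → 2 Pp, 2 pp → 2 P_ : 2 pp (out of 4)
Genotype classes (out of 4 × 4 = 16): R_P_ = 3×2 = 6; R_pp = 3×2 = 6; rrP_ = 1×2 = 2; rrpp = 1×2 = 2
Apply the phenotype rules: R_P_ (6) → walnut; R_pp (6) → rose; rrP_ (2) → pea; rrpp (2) → single
Phenotype counts (out of 16): 6 walnut, 6 rose, 2 pea, 2 single
rose: 6 out of 16 → fraction 3/8
Expected count = 3/8 × 1184 = 444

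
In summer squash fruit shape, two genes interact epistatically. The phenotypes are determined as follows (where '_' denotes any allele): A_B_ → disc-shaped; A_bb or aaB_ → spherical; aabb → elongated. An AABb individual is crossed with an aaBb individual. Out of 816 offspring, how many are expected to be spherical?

Cross: AABb × aaBb — consider each gene separately:
A gene: AA × aa → 4 Aa → 4 A_ (out of 4)
B gene: Bb × Bb → 1 BB, 2 Bb, 1 bb → 3 B_ : 1 bb (out of 4)
Genotype classes (out of 4 × 4 = 16): A_B_ = 4×3 = 12; A_bb = 4×1 = 4
Apply the phenotype rules: A_B_ (12) → disc-shaped; A_bb (4) → spherical
Phenotype counts (out of 16): 12 disc-shaped, 4 spherical
spherical: 4 out of 16 → fraction 1/4
Expected count = 1/4 × 816 = 204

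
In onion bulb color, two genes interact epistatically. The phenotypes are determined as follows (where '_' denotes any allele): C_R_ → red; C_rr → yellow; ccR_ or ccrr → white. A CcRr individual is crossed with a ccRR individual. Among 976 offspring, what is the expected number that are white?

Cross: CcRr × ccRR — consider each gene separately:
C gene: Cc × cc → 2 Cc, 2 cc → 2 C_ : 2 cc (out of 4)
R gene: Rr × RR → 2 RR, 2 Rr → 4 R_ (out of 4)
Genotype classes (out of 4 × 4 = 16): C_R_ = 2×4 = 8; ccR_ = 2×4 = 8
Apply the phenotype rules: C_R_ (8) → red; ccR_ (8) → white
Phenotype counts (out of 16): 8 red, 8 white
white: 8 out of 16 → fraction 1/2
Expected count = 1/2 × 976 = 488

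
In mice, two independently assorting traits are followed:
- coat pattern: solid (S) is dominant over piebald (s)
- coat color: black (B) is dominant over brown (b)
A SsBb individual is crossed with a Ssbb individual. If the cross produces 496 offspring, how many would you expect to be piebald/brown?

Dihybrid cross SsBb × Ssbb — consider each gene separately:
coat pattern: Ss × Ss → 1 SS, 2 Ss, 1 ss → 3 S_ : 1 ss (out of 4)
coat color: Bb × bb → 2 Bb, 2 bb → 2 B_ : 2 bb (out of 4)
Combine (counts out of 4 × 4 = 16): solid/black (S_B_) = 3×2 = 6; solid/brown (S_bb) = 3×2 = 6; piebald/black (ssB_) = 1×2 = 2; piebald/brown (ssbb) = 1×2 = 2
Phenotype counts (out of 16): 6 solid/black, 6 solid/brown, 2 piebald/black, 2 piebald/brown
piebald/brown: 2 out of 16 → fraction 1/8
Expected count = 1/8 × 496 = 62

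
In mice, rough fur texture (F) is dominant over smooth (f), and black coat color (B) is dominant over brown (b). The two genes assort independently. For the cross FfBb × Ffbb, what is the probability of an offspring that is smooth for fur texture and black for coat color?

Dihybrid cross FfBb × Ffbb — consider each gene separately:
fur texture: Ff × Ff → 1 FF, 2 Ff, 1 ff → 3 F_ : 1 ff (out of 4)
coat color: Bb × bb → 2 Bb, 2 bb → 2 B_ : 2 bb (out of 4)
Looking for: smooth (ff) and black (B_)
P(smooth) = 1/4, P(black) = 2/4
P(both) = 1/4 × 2/4 = 2/16 = 1/8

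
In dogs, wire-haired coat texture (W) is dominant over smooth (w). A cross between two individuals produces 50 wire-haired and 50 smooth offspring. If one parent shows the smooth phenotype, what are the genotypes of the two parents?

Observed offspring: 50 wire-haired, 50 smooth
The observed ratio simplifies to 1:1. One parent shows smooth, so its genotype must be ww. A 1:1 offspring split requires the other parent to be heterozygous (Ww).
Parent genotypes: ww × Ww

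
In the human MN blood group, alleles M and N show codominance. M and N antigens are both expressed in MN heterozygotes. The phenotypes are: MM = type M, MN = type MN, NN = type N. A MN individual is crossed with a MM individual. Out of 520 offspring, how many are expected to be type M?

Punnett square for MN × MM:
Offspring genotypes: 2 MM, 2 MN
Phenotype counts: 2 type M, 2 type MN
type M: 2 out of 4 → fraction 1/2
Expected count = 1/2 × 520 = 260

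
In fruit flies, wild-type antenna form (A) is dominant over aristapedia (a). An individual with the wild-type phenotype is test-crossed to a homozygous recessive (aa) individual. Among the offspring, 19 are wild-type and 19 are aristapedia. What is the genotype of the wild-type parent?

Test cross: ? × aa
Offspring: 19 wild-type, 19 aristapedia — approximately 1:1.
A 1:1 ratio in a test cross indicates the unknown parent is heterozygous (Aa).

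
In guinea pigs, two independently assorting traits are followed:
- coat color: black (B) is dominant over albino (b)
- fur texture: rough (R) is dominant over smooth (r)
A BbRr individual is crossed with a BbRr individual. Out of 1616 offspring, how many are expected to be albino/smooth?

Dihybrid cross BbRr × BbRr — consider each gene separately:
coat color: Bb × Bb → 1 BB, 2 Bb, 1 bb → 3 B_ : 1 bb (out of 4)
fur texture: Rr × Rr → 1 RR, 2 Rr, 1 rr → 3 R_ : 1 rr (out of 4)
Combine (counts out of 4 × 4 = 16): black/rough (B_R_) = 3×3 = 9; black/smooth (B_rr) = 3×1 = 3; albino/rough (bbR_) = 1×3 = 3; albino/smooth (bbrr) = 1×1 = 1
Phenotype counts (out of 16): 9 black/rough, 3 black/smooth, 3 albino/rough, 1 albino/smooth
albino/smooth: 1 out of 16 → fraction 1/16
Expected count = 1/16 × 1616 = 101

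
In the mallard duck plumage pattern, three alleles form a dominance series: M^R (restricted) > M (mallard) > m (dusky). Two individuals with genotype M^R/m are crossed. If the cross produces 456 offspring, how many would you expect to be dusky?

Cross: M^R/m × M^R/m
Allele dominance: M^R > M > m
Offspring genotypes: 1 M^R/M^R, 2 M^R/m, 1 m/m
Phenotype counts: 3 restricted, 1 dusky
dusky: 1 out of 4 → fraction 1/4
Expected count = 1/4 × 456 = 114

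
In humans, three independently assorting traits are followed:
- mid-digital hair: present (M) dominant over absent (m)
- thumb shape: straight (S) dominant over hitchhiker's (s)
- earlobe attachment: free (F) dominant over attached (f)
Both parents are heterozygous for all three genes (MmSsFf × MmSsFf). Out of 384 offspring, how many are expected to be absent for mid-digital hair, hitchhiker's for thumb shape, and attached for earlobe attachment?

Trihybrid cross: MmSsFf × MmSsFf
Each trait segregates independently with a 3:1 phenotypic ratio, so each gene contributes 3/4 (dominant) or 1/4 (recessive).
Target: absent (mid-digital hair), hitchhiker's (thumb shape), attached (earlobe attachment)
Probability = product of independent per-trait probabilities
= 1/4 × 1/4 × 1/4 = 1/64
Expected count = 1/64 × 384 = 6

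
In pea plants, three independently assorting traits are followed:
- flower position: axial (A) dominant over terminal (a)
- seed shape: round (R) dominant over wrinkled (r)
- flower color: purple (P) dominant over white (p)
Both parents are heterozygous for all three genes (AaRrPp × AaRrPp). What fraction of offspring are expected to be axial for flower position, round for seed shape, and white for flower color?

Trihybrid cross: AaRrPp × AaRrPp
Each trait segregates independently with a 3:1 phenotypic ratio, so each gene contributes 3/4 (dominant) or 1/4 (recessive).
Target: axial (flower position), round (seed shape), white (flower color)
Probability = product of independent per-trait probabilities
= 3/4 × 3/4 × 1/4 = 9/64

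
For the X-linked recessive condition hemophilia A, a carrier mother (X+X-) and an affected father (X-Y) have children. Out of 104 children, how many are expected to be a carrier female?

Cross: X+X- × X-Y
Offspring: 1 X+X-, 1 X+Y, 1 X-X-, 1 X-Y
Probability of a carrier female: 1/4
Expected count = 1/4 × 104 = 26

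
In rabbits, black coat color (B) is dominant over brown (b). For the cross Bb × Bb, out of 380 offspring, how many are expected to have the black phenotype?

Punnett square for Bb × Bb:
Offspring genotypes: 1 BB, 2 Bb, 1 bb
Total offspring: 4
Count with target: 3
Probability: 3/4
Expected count = 3/4 × 380 = 285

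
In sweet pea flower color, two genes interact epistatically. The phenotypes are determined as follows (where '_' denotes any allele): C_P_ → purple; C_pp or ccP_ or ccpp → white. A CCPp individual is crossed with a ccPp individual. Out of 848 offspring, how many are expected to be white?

Cross: CCPp × ccPp — consider each gene separately:
C gene: CC × cc → 4 Cc → 4 C_ (out of 4)
P gene: Pp × Pp → 1 PP, 2 Pp, 1 pp → 3 P_ : 1 pp (out of 4)
Genotype classes (out of 4 × 4 = 16): C_P_ = 4×3 = 12; C_pp = 4×1 = 4
Apply the phenotype rules: C_P_ (12) → purple; C_pp (4) → white
Phenotype counts (out of 16): 12 purple, 4 white
white: 4 out of 16 → fraction 1/4
Expected count = 1/4 × 848 = 212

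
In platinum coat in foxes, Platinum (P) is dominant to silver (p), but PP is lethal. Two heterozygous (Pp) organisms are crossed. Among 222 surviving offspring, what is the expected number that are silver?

Cross: Pp × Pp
Punnett square offspring (before lethality): 1 PP, 2 Pp, 1 pp
The PP genotype is lethal (embryos die); surviving offspring: 2 Pp, 1 pp
silver: 1 out of 3 → fraction 1/3
Expected count = 1/3 × 222 = 74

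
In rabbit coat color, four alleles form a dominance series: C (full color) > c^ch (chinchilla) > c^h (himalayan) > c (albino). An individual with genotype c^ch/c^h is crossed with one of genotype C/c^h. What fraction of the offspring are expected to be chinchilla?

Cross: c^ch/c^h × C/c^h
Allele dominance: C > c^ch > c^h > c
Offspring genotypes: 1 C/c^ch, 1 c^ch/c^h, 1 C/c^h, 1 c^h/c^h
Phenotype counts: 2 full color, 1 chinchilla, 1 himalayan
chinchilla: 1 out of 4
Probability: 1/4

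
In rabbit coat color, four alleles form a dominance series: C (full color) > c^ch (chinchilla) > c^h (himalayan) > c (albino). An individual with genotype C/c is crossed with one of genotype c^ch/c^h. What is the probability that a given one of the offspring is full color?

Cross: C/c × c^ch/c^h
Allele dominance: C > c^ch > c^h > c
Offspring genotypes: 1 C/c^ch, 1 C/c^h, 1 c^ch/c, 1 c^h/c
Phenotype counts: 2 full color, 1 chinchilla, 1 himalayan
full color: 2 out of 4
Probability: 2/4 = 1/2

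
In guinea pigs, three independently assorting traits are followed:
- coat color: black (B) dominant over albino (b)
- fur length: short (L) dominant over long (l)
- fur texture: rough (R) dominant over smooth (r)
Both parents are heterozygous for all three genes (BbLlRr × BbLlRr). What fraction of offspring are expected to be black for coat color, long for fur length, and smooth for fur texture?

Trihybrid cross: BbLlRr × BbLlRr
Each trait segregates independently with a 3:1 phenotypic ratio, so each gene contributes 3/4 (dominant) or 1/4 (recessive).
Target: black (coat color), long (fur length), smooth (fur texture)
Probability = product of independent per-trait probabilities
= 3/4 × 1/4 × 1/4 = 3/64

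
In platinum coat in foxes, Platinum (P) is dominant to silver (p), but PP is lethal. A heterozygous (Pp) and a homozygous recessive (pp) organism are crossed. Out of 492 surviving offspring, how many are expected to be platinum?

Cross: Pp × pp
Punnett square offspring (before lethality): 2 Pp, 2 pp
No PP offspring are produced in this cross.
platinum: 2 out of 4 → fraction 1/2
Expected count = 1/2 × 492 = 246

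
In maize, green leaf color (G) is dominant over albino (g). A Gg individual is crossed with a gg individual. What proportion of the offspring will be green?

Punnett square for Gg × gg:
Offspring genotypes: 2 Gg, 2 gg
green: 2, albino: 2
green: 2 out of 4
Probability: 2/4 = 1/2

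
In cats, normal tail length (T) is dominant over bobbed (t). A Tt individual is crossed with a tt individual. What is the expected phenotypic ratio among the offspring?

Punnett square for Tt × tt:
Offspring genotypes: 2 Tt, 2 tt
normal: 2, bobbed: 2
Ratio: 1:1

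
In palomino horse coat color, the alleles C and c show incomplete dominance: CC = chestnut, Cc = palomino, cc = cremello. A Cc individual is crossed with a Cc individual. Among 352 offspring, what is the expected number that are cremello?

Punnett square for Cc × Cc:
Offspring genotypes: 1 CC, 2 Cc, 1 cc
Phenotype counts: 1 chestnut, 2 palomino, 1 cremello
cremello: 1 out of 4 → fraction 1/4
Expected count = 1/4 × 352 = 88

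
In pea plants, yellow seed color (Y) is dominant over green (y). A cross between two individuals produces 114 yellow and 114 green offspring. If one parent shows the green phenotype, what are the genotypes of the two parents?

Observed offspring: 114 yellow, 114 green
The observed ratio simplifies to 1:1. One parent shows green, so its genotype must be yy. A 1:1 offspring split requires the other parent to be heterozygous (Yy).
Parent genotypes: yy × Yy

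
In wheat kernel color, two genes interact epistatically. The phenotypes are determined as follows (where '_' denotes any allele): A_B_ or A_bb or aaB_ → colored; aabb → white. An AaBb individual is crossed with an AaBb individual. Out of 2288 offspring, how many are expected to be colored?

Cross: AaBb × AaBb — consider each gene separately:
A gene: Aa × Aa → 1 AA, 2 Aa, 1 aa → 3 A_ : 1 aa (out of 4)
B gene: Bb × Bb → 1 BB, 2 Bb, 1 bb → 3 B_ : 1 bb (out of 4)
Genotype classes (out of 4 × 4 = 16): A_B_ = 3×3 = 9; A_bb = 3×1 = 3; aaB_ = 1×3 = 3; aabb = 1×1 = 1
Apply the phenotype rules: A_B_ (9) + A_bb (3) + aaB_ (3) → colored; aabb (1) → white
Phenotype counts (out of 16): 15 colored, 1 white
colored: 15 out of 16 → fraction 15/16
Expected count = 15/16 × 2288 = 2145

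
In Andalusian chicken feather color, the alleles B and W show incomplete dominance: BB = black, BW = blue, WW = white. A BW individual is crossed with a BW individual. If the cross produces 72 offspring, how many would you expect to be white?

Punnett square for BW × BW:
Offspring genotypes: 1 BB, 2 BW, 1 WW
Phenotype counts: 1 black, 2 blue, 1 white
white: 1 out of 4 → fraction 1/4
Expected count = 1/4 × 72 = 18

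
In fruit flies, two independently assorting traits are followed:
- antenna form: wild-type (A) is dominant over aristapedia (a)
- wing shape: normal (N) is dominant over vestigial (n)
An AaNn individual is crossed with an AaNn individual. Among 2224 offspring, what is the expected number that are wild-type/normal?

Dihybrid cross AaNn × AaNn — consider each gene separately:
antenna form: Aa × Aa → 1 AA, 2 Aa, 1 aa → 3 A_ : 1 aa (out of 4)
wing shape: Nn × Nn → 1 NN, 2 Nn, 1 nn → 3 N_ : 1 nn (out of 4)
Combine (counts out of 4 × 4 = 16): wild-type/normal (A_N_) = 3×3 = 9; wild-type/vestigial (A_nn) = 3×1 = 3; aristapedia/normal (aaN_) = 1×3 = 3; aristapedia/vestigial (aann) = 1×1 = 1
Phenotype counts (out of 16): 9 wild-type/normal, 3 wild-type/vestigial, 3 aristapedia/normal, 1 aristapedia/vestigial
wild-type/normal: 9 out of 16 → fraction 9/16
Expected count = 9/16 × 2224 = 1251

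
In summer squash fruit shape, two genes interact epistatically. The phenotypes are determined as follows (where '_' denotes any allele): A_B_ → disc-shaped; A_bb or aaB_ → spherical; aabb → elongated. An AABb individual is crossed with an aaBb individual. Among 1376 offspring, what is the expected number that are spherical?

Cross: AABb × aaBb — consider each gene separately:
A gene: AA × aa → 4 Aa → 4 A_ (out of 4)
B gene: Bb × Bb → 1 BB, 2 Bb, 1 bb → 3 B_ : 1 bb (out of 4)
Genotype classes (out of 4 × 4 = 16): A_B_ = 4×3 = 12; A_bb = 4×1 = 4
Apply the phenotype rules: A_B_ (12) → disc-shaped; A_bb (4) → spherical
Phenotype counts (out of 16): 12 disc-shaped, 4 spherical
spherical: 4 out of 16 → fraction 1/4
Expected count = 1/4 × 1376 = 344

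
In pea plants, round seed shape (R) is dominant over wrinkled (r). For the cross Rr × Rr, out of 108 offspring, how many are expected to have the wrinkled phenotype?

Punnett square for Rr × Rr:
Offspring genotypes: 1 RR, 2 Rr, 1 rr
Total offspring: 4
Count with target: 1
Probability: 1/4
Expected count = 1/4 × 108 = 27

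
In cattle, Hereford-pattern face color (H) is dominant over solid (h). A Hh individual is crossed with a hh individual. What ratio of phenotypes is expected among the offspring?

Punnett square for Hh × hh:
Offspring genotypes: 2 Hh, 2 hh
Hereford-pattern: 2, solid: 2
Ratio: 1:1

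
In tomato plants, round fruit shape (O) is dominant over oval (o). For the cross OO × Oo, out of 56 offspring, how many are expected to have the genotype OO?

Punnett square for OO × Oo:
Offspring genotypes: 2 OO, 2 Oo
Total offspring: 4
Count with target: 2
Probability: 2/4 = 1/2
Expected count = 1/2 × 56 = 28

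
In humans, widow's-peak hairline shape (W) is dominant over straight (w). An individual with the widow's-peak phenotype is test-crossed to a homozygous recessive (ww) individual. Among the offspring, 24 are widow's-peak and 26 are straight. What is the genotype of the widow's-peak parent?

Test cross: ? × ww
Offspring: 24 widow's-peak, 26 straight — approximately 1:1.
A 1:1 ratio in a test cross indicates the unknown parent is heterozygous (Ww).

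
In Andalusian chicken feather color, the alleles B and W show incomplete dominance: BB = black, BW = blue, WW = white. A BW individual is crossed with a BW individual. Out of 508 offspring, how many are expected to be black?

Punnett square for BW × BW:
Offspring genotypes: 1 BB, 2 BW, 1 WW
Phenotype counts: 1 black, 2 blue, 1 white
black: 1 out of 4 → fraction 1/4
Expected count = 1/4 × 508 = 127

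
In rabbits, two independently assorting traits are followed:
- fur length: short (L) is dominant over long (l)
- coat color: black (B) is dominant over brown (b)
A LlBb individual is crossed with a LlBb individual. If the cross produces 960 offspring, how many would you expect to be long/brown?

Dihybrid cross LlBb × LlBb — consider each gene separately:
fur length: Ll × Ll → 1 LL, 2 Ll, 1 ll → 3 L_ : 1 ll (out of 4)
coat color: Bb × Bb → 1 BB, 2 Bb, 1 bb → 3 B_ : 1 bb (out of 4)
Combine (counts out of 4 × 4 = 16): short/black (L_B_) = 3×3 = 9; short/brown (L_bb) = 3×1 = 3; long/black (llB_) = 1×3 = 3; long/brown (llbb) = 1×1 = 1
Phenotype counts (out of 16): 9 short/black, 3 short/brown, 3 long/black, 1 long/brown
long/brown: 1 out of 16 → fraction 1/16
Expected count = 1/16 × 960 = 60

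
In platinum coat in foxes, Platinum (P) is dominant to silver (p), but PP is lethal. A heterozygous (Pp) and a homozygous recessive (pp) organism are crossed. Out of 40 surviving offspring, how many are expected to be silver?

Cross: Pp × pp
Punnett square offspring (before lethality): 2 Pp, 2 pp
No PP offspring are produced in this cross.
silver: 2 out of 4 → fraction 1/2
Expected count = 1/2 × 40 = 20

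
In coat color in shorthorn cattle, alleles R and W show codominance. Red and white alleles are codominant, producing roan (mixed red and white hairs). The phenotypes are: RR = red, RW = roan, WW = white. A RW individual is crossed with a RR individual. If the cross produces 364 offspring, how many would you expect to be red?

Punnett square for RW × RR:
Offspring genotypes: 2 RR, 2 RW
Phenotype counts: 2 red, 2 roan
red: 2 out of 4 → fraction 1/2
Expected count = 1/2 × 364 = 182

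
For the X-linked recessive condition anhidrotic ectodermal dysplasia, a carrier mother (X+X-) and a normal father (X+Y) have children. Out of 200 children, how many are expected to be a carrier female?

Cross: X+X- × X+Y
Offspring: 1 X+X+, 1 X+Y, 1 X+X-, 1 X-Y
Probability of a carrier female: 1/4
Expected count = 1/4 × 200 = 50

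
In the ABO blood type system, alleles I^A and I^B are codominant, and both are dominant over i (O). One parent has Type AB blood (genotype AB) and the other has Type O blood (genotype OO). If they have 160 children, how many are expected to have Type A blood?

Cross: AB × OO
Possible offspring genotypes: 2 AO, 2 BO
Blood type counts: 2 Type A, 2 Type B
Probability of Type A: 2/4 = 1/2
Expected count = 1/2 × 160 = 80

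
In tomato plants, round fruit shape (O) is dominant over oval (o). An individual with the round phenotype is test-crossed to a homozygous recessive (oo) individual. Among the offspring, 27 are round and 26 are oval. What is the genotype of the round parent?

Test cross: ? × oo
Offspring: 27 round, 26 oval — approximately 1:1.
A 1:1 ratio in a test cross indicates the unknown parent is heterozygous (Oo).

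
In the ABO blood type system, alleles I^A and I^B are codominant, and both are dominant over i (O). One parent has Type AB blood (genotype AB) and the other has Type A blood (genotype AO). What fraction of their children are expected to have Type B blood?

Cross: AB × AO
Possible offspring genotypes: 1 AA, 1 AO, 1 AB, 1 BO
Blood type counts: 2 Type A, 1 Type AB, 1 Type B
Probability of Type B: 1/4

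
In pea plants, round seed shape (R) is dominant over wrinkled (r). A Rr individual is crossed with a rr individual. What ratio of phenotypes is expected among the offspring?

Punnett square for Rr × rr:
Offspring genotypes: 2 Rr, 2 rr
round: 2, wrinkled: 2
Ratio: 1:1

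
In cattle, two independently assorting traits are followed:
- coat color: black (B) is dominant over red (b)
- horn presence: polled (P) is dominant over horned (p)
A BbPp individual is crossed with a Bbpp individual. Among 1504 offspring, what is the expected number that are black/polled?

Dihybrid cross BbPp × Bbpp — consider each gene separately:
coat color: Bb × Bb → 1 BB, 2 Bb, 1 bb → 3 B_ : 1 bb (out of 4)
horn presence: Pp × pp → 2 Pp, 2 pp → 2 P_ : 2 pp (out of 4)
Combine (counts out of 4 × 4 = 16): black/polled (B_P_) = 3×2 = 6; black/horned (B_pp) = 3×2 = 6; red/polled (bbP_) = 1×2 = 2; red/horned (bbpp) = 1×2 = 2
Phenotype counts (out of 16): 6 black/polled, 6 black/horned, 2 red/polled, 2 red/horned
black/polled: 6 out of 16 → fraction 3/8
Expected count = 3/8 × 1504 = 564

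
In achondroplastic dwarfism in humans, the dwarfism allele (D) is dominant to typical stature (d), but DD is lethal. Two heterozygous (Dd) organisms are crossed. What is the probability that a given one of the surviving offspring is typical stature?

Cross: Dd × Dd
Punnett square offspring (before lethality): 1 DD, 2 Dd, 1 dd
The DD genotype is lethal (embryos die); surviving offspring: 2 Dd, 1 dd
typical stature: 1 out of 3
Probability: 1/3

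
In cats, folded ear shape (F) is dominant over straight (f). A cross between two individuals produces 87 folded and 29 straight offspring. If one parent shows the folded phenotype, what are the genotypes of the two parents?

Observed offspring: 87 folded, 29 straight
The observed ratio simplifies to 3:1. Straight (ff) offspring appear, so each parent must contribute one f allele. The parent stated to show folded carries F, so it is Ff. The other parent is then either Ff or ff: Ff × ff would give a 1:1 split, whereas Ff × Ff gives 3:1 — matching the data. So both parents are heterozygous (Ff × Ff).
Parent genotypes: Ff × Ff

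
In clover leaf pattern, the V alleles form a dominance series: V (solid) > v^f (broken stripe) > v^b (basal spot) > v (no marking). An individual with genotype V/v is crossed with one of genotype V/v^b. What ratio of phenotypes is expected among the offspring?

Cross: V/v × V/v^b
Allele dominance: V > v^f > v^b > v
Offspring genotypes: 1 V/V, 1 V/v^b, 1 V/v, 1 v^b/v
Phenotype counts: 3 solid, 1 basal spot
Ratio: 3 solid : 1 basal spot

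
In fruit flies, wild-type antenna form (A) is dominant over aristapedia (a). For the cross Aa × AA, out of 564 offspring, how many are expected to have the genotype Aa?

Punnett square for Aa × AA:
Offspring genotypes: 2 AA, 2 Aa
Total offspring: 4
Count with target: 2
Probability: 2/4 = 1/2
Expected count = 1/2 × 564 = 282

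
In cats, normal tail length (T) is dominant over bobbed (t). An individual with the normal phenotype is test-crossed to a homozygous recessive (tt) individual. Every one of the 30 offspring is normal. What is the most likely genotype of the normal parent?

Test cross: ? × tt
All offspring are normal.
If the unknown parent were heterozygous (Tt), about half of 30 offspring would be bobbed; none are. The unknown parent is most likely homozygous dominant (TT).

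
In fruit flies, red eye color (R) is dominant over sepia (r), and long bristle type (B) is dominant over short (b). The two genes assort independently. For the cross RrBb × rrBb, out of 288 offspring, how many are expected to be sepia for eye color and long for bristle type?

Dihybrid cross RrBb × rrBb — consider each gene separately:
eye color: Rr × rr → 2 Rr, 2 rr → 2 R_ : 2 rr (out of 4)
bristle type: Bb × Bb → 1 BB, 2 Bb, 1 bb → 3 B_ : 1 bb (out of 4)
Looking for: sepia (rr) and long (B_)
P(sepia) = 2/4, P(long) = 3/4
P(both) = 2/4 × 3/4 = 6/16 = 3/8
Expected count = 3/8 × 288 = 108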